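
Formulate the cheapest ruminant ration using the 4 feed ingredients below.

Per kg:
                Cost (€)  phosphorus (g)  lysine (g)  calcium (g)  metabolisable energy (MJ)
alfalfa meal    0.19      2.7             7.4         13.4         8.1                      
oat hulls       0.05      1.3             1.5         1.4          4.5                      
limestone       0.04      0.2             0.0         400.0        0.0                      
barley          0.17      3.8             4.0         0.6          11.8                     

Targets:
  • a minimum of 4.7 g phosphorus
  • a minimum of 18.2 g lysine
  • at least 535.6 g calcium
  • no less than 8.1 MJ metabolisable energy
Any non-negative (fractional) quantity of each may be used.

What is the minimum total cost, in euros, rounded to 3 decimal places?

Let x1 = kg of alfalfa meal, x2 = kg of oat hulls, x3 = kg of limestone, x4 = kg of barley.
Minimise 0.19x1 + 0.05x2 + 0.04x3 + 0.17x4 subject to:
  2.7x1 + 1.3x2 + 0.2x3 + 3.8x4 ≥ 4.7   (phosphorus)
  7.4x1 + 1.5x2 + 4x4 ≥ 18.2   (lysine)
  13.4x1 + 1.4x2 + 400x3 + 0.6x4 ≥ 535.6   (calcium)
  8.1x1 + 4.5x2 + 11.8x4 ≥ 8.1   (metabolisable energy)
  x1, x2, x3, x4 ≥ 0.
At the optimum only alfalfa meal, limestone are positive (oat hulls, barley = 0). Binding constraints: lysine and calcium.
Solving gives x1 = 2.4595, x3 = 1.2566.
Hence cost = 0.19·2.4595 + 0.04·1.2566 = €0.51757.

€0.518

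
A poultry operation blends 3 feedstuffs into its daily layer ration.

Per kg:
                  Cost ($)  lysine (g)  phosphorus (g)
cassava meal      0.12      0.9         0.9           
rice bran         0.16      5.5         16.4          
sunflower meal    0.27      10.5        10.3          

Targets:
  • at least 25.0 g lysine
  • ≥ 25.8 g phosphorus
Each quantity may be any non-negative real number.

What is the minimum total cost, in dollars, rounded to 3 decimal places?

This is a linear program. Let x1 = kg of cassava meal, x2 = kg of rice bran, x3 = kg of sunflower meal.
Minimize 0.12x1 + 0.16x2 + 0.27x3 s.t.:
  0.9x1 + 5.5x2 + 10.5x3 ≥ 25   (lysine)
  0.9x1 + 16.4x2 + 10.3x3 ≥ 25.8   (phosphorus)
  x1, x2, x3 ≥ 0.
The optimal basis is {rice bran, sunflower meal}; cassava meal drops out. There the lysine and phosphorus constraints are tight.
Optimal quantities: rice bran = 0.116 kg, sunflower meal = 2.32 kg.
Hence cost = 0.16·0.116 + 0.27·2.32 = $0.64496.

$0.645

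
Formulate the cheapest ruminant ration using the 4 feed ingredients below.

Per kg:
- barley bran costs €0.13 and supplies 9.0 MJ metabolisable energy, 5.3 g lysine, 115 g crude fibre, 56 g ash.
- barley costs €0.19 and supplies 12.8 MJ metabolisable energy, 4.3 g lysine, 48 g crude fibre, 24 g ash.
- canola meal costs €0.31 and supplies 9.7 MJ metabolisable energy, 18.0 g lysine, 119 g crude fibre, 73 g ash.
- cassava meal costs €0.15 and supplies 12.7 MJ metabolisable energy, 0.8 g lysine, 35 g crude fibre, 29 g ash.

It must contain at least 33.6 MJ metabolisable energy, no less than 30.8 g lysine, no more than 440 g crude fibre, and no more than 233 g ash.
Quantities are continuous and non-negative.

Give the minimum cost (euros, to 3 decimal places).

Set it up as a linear program. Let x1 = kg of barley bran, x2 = kg of barley, x3 = kg of canola meal, x4 = kg of cassava meal.
Minimise 0.13x1 + 0.19x2 + 0.31x3 + 0.15x4 subject to:
  9x1 + 12.8x2 + 9.7x3 + 12.7x4 ≥ 33.6   (metabolisable energy)
  5.3x1 + 4.3x2 + 18x3 + 0.8x4 ≥ 30.8   (lysine)
  115x1 + 48x2 + 119x3 + 35x4 ≤ 440   (crude fibre)
  56x1 + 24x2 + 73x3 + 29x4 ≤ 233   (ash)
  x1, x2, x3, x4 ≥ 0.
The minimum-cost mix takes nothing from barley, cassava meal — only barley bran, canola meal. Binding constraints: metabolisable energy and lysine.
Solving gives x1 = 2.767, x3 = 0.8963.
Hence cost = 0.13·2.767 + 0.31·0.8963 = €0.63756.

€0.638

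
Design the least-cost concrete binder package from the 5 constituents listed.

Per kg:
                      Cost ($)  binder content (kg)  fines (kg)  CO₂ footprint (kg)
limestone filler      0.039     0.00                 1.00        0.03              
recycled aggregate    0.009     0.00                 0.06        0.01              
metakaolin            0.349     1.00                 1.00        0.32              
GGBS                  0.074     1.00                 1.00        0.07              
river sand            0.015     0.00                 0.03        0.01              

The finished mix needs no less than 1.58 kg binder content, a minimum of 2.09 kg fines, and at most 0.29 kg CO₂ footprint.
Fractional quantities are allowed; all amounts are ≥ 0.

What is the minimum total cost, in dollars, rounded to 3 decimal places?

$0.137

Set it up as a linear program. Let x1 = kg of limestone filler, x2 = kg of recycled aggregate, x3 = kg of metakaolin, x4 = kg of GGBS, x5 = kg of river sand.
Minimize 0.039x1 + 0.009x2 + 0.349x3 + 0.074x4 + 0.015x5 s.t.:
  1x3 + 1x4 ≥ 1.58   (binder content)
  1x1 + 0.06x2 + 1x3 + 1x4 + 0.03x5 ≥ 2.09   (fines)
  0.03x1 + 0.01x2 + 0.32x3 + 0.07x4 + 0.01x5 ≤ 0.29   (CO₂ footprint)
  x1, x2, x3, x4, x5 ≥ 0.
The optimal basis is {limestone filler, GGBS}; recycled aggregate, metakaolin, river sand drop out. The binder content and fines requirements are met with equality.
Optimal quantities: limestone filler = 0.51 kg, GGBS = 1.58 kg.
Cost = 0.039·0.51 + 0.074·1.58 = 0.13681.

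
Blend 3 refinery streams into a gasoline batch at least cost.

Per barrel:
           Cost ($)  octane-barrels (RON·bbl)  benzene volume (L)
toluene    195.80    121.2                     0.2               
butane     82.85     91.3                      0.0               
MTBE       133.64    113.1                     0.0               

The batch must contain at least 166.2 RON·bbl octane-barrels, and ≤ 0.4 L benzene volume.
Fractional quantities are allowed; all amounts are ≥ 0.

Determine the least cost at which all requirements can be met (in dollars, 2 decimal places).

Treat it as an LP. Let x1 = barrels of toluene, x2 = barrels of butane, x3 = barrels of MTBE.
Minimize 195.8x1 + 82.85x2 + 133.64x3 s.t.:
  121.2x1 + 91.3x2 + 113.1x3 ≥ 166.2   (octane-barrels)
  0.2x1 ≤ 0.4   (benzene volume)
  x1, x2, x3 ≥ 0.
The optimal basis is {butane}; toluene, MTBE drop out. There the octane-barrels constraint is tight.
That vertex is x2 = 1.8204.
Hence cost = 82.85·1.8204 = $150.8201.

$150.82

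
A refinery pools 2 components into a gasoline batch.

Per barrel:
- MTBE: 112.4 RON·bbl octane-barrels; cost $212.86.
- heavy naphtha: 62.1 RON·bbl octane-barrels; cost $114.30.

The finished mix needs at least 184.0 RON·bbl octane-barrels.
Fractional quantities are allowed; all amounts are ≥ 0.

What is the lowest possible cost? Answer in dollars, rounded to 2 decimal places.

This is a linear program. Let x1 = barrels of MTBE, x2 = barrels of heavy naphtha.
Minimise 212.86x1 + 114.3x2 s.t.:
  112.4x1 + 62.1x2 ≥ 184   (octane-barrels)
  x1, x2 ≥ 0.
The optimal basis is {heavy naphtha}; MTBE drops out. The octane-barrels requirement is met with equality.
So heavy naphtha = 2.963 barrels.
Total cost: 114.3·2.963 = 338.6709.

$338.67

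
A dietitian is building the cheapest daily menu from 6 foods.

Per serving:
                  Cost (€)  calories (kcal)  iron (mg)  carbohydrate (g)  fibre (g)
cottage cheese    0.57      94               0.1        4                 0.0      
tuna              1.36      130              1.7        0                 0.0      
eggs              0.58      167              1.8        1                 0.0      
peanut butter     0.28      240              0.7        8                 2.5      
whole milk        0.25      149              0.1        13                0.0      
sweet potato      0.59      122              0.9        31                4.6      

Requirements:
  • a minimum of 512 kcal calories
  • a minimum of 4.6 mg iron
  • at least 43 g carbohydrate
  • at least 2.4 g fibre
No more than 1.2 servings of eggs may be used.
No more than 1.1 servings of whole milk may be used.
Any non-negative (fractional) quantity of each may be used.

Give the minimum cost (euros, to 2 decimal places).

€1.77

Let x1 = servings of cottage cheese, x2 = servings of tuna, x3 = servings of eggs, x4 = servings of peanut butter, x5 = servings of whole milk, x6 = servings of sweet potato.
min 0.57x1 + 1.36x2 + 0.58x3 + 0.28x4 + 0.25x5 + 0.59x6 s.t.:
  94x1 + 130x2 + 167x3 + 240x4 + 149x5 + 122x6 ≥ 512   (calories)
  0.1x1 + 1.7x2 + 1.8x3 + 0.7x4 + 0.1x5 + 0.9x6 ≥ 4.6   (iron)
  4x1 + 1x3 + 8x4 + 13x5 + 31x6 ≥ 43   (carbohydrate)
  2.5x4 + 4.6x6 ≥ 2.4   (fibre)
  x3 ≤ 1.2
  x5 ≤ 1.1
  x1, x2, x3, x4, x5, x6 ≥ 0.
The optimal basis is {eggs, peanut butter}; cottage cheese, tuna, whole milk, sweet potato drop out. The iron and carbohydrate requirements are met with equality.
Solving gives x3 = 0.4891, x4 = 5.314.
Hence cost = 0.58·0.4891 + 0.28·5.314 = €1.7716.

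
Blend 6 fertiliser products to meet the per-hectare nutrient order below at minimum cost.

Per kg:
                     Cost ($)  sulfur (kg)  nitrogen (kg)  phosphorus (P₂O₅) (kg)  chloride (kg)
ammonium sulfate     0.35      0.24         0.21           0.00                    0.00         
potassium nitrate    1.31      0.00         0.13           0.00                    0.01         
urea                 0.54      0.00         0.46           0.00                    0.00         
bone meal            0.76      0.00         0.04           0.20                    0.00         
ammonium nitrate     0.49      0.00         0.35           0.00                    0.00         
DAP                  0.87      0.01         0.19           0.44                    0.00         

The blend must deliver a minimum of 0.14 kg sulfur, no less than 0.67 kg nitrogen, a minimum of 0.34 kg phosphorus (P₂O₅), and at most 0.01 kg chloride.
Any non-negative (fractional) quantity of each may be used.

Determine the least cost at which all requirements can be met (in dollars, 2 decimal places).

$1.34

Let x1 = kg of ammonium sulfate, x2 = kg of potassium nitrate, x3 = kg of urea, x4 = kg of bone meal, x5 = kg of ammonium nitrate, x6 = kg of DAP.
Minimize 0.35x1 + 1.31x2 + 0.54x3 + 0.76x4 + 0.49x5 + 0.87x6 subject to:
  0.24x1 + 0.01x6 ≥ 0.14   (sulfur)
  0.21x1 + 0.13x2 + 0.46x3 + 0.04x4 + 0.35x5 + 0.19x6 ≥ 0.67   (nitrogen)
  0.2x4 + 0.44x6 ≥ 0.34   (phosphorus (P₂O₅))
  0.01x2 ≤ 0.01   (chloride)
  x1, x2, x3, x4, x5, x6 ≥ 0.
The optimal basis is {ammonium sulfate, urea, DAP}; potassium nitrate, bone meal, ammonium nitrate drop out. The sulfur, nitrogen, phosphorus (P₂O₅) requirements are met with equality.
That vertex is x1 = 0.5511, x3 = 0.8857, x6 = 0.7727.
Hence cost = 0.35·0.5511 + 0.54·0.8857 + 0.87·0.7727 = $1.3434.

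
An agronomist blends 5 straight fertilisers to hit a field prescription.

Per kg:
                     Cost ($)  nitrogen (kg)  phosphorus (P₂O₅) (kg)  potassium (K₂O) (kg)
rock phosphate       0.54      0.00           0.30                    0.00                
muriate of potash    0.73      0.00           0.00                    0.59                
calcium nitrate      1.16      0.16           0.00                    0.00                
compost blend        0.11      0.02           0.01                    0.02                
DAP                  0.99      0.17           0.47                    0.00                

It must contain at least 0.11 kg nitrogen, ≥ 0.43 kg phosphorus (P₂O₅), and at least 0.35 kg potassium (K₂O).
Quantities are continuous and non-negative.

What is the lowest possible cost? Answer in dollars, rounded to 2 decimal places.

Treat it as an LP. Let x1 = kg of rock phosphate, x2 = kg of muriate of potash, x3 = kg of calcium nitrate, x4 = kg of compost blend, x5 = kg of DAP.
Minimize 0.54x1 + 0.73x2 + 1.16x3 + 0.11x4 + 0.99x5 s.t.:
  0.16x3 + 0.02x4 + 0.17x5 ≥ 0.11   (nitrogen)
  0.3x1 + 0.01x4 + 0.47x5 ≥ 0.43   (phosphorus (P₂O₅))
  0.59x2 + 0.02x4 ≥ 0.35   (potassium (K₂O))
  x1, x2, x3, x4, x5 ≥ 0.
The cheapest feasible vertex uses only rock phosphate, muriate of potash, DAP; calcium nitrate, compost blend are not used. Binding constraints: nitrogen, phosphorus (P₂O₅), potassium (K₂O).
Optimal quantities: rock phosphate = 0.4196 kg, muriate of potash = 0.5932 kg, DAP = 0.6471 kg.
Hence cost = 0.54·0.4196 + 0.73·0.5932 + 0.99·0.6471 = $1.3002.

$1.30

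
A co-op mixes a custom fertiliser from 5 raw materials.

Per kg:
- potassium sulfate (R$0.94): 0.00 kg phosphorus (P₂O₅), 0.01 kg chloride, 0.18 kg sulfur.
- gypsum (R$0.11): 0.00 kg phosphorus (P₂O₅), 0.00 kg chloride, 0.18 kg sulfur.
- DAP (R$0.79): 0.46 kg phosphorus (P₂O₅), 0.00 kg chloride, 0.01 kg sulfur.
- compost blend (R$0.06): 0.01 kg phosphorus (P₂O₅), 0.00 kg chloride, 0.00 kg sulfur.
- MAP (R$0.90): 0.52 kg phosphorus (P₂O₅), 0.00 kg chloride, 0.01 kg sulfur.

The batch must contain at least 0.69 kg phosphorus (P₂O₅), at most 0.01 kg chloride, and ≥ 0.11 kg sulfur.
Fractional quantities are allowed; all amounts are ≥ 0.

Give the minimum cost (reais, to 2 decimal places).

R$1.24

Set it up as a linear program. Let x1 = kg of potassium sulfate, x2 = kg of gypsum, x3 = kg of DAP, x4 = kg of compost blend, x5 = kg of MAP.
Minimise 0.94x1 + 0.11x2 + 0.79x3 + 0.06x4 + 0.9x5 with:
  0.46x3 + 0.01x4 + 0.52x5 ≥ 0.69   (phosphorus (P₂O₅))
  0.01x1 ≤ 0.01   (chloride)
  0.18x1 + 0.18x2 + 0.01x3 + 0.01x5 ≥ 0.11   (sulfur)
  x1, x2, x3, x4, x5 ≥ 0.
The optimal basis is {gypsum, DAP}; potassium sulfate, compost blend, MAP drop out. There the phosphorus (P₂O₅) and sulfur constraints are tight.
Solving gives x2 = 0.5278, x3 = 1.5.
Objective = 0.11·0.5278 + 0.79·1.5 = 1.2431.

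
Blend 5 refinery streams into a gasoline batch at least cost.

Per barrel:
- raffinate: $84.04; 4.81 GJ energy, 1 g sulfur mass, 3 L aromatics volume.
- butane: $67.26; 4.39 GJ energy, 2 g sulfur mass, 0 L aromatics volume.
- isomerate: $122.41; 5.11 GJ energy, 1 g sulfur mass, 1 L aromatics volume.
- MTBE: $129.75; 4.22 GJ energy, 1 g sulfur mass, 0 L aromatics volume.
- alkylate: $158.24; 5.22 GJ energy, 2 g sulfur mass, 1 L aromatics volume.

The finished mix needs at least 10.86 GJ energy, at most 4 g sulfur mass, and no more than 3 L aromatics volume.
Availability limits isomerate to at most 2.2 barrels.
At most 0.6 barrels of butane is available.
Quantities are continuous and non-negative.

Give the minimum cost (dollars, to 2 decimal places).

Treat it as an LP. Let x1 = barrels of raffinate, x2 = barrels of butane, x3 = barrels of isomerate, x4 = barrels of MTBE, x5 = barrels of alkylate.
min 84.04x1 + 67.26x2 + 122.41x3 + 129.75x4 + 158.24x5 subject to:
  4.81x1 + 4.39x2 + 5.11x3 + 4.22x4 + 5.22x5 ≥ 10.86   (energy)
  1x1 + 2x2 + 1x3 + 1x4 + 2x5 ≤ 4   (sulfur mass)
  3x1 + 1x3 + 1x5 ≤ 3   (aromatics volume)
  x3 ≤ 2.2
  x2 ≤ 0.6
  x1, x2, x3, x4, x5 ≥ 0.
The optimal basis is {raffinate, butane, isomerate}; MTBE, alkylate drop out. The energy, aromatics volume, the butane cap requirements are met with equality.
So raffinate = 0.6753 barrels, butane = 0.6 barrels, isomerate = 0.9741 barrels.
Objective = 84.04·0.6753 + 67.26·0.6 + 122.41·0.9741 = 216.3478.

$216.35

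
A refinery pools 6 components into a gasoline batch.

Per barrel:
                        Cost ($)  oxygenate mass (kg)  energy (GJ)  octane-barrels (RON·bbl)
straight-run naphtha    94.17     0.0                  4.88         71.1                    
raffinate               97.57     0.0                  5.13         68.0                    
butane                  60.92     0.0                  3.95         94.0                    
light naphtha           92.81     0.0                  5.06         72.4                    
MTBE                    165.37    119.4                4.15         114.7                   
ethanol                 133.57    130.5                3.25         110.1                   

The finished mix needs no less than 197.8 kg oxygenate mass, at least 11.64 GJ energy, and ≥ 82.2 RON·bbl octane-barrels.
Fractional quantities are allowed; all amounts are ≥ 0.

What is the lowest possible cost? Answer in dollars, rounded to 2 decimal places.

Treat it as an LP. Let x1 = barrels of straight-run naphtha, x2 = barrels of raffinate, x3 = barrels of butane, x4 = barrels of light naphtha, x5 = barrels of MTBE, x6 = barrels of ethanol.
Minimise 94.17x1 + 97.57x2 + 60.92x3 + 92.81x4 + 165.37x5 + 133.57x6 with:
  119.4x5 + 130.5x6 ≥ 197.8   (oxygenate mass)
  4.88x1 + 5.13x2 + 3.95x3 + 5.06x4 + 4.15x5 + 3.25x6 ≥ 11.64   (energy)
  71.1x1 + 68x2 + 94x3 + 72.4x4 + 114.7x5 + 110.1x6 ≥ 82.2   (octane-barrels)
  x1, x2, x3, x4, x5, x6 ≥ 0.
The cheapest feasible vertex uses only butane, ethanol; straight-run naphtha, raffinate, light naphtha, MTBE are not used. The oxygenate mass and energy requirements are met with equality.
Solving gives x3 = 1.6997, x6 = 1.5157.
Objective = 60.92·1.6997 + 133.57·1.5157 = 305.9978.

$306.00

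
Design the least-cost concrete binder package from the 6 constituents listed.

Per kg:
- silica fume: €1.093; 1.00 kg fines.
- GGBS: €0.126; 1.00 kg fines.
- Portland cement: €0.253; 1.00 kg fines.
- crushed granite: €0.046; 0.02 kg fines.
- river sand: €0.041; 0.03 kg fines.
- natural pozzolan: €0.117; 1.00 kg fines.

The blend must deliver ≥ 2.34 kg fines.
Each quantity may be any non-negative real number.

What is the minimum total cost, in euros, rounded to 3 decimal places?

This is a linear program. Let x1 = kg of silica fume, x2 = kg of GGBS, x3 = kg of Portland cement, x4 = kg of crushed granite, x5 = kg of river sand, x6 = kg of natural pozzolan.
min 1.093x1 + 0.126x2 + 0.253x3 + 0.046x4 + 0.041x5 + 0.117x6 s.t.:
  1x1 + 1x2 + 1x3 + 0.02x4 + 0.03x5 + 1x6 ≥ 2.34   (fines)
  x1, x2, x3, x4, x5, x6 ≥ 0.
The optimal basis is {natural pozzolan}; silica fume, GGBS, Portland cement, crushed granite, river sand drop out. Binding constraint: fines.
That vertex is x6 = 2.34.
Hence cost = 0.117·2.34 = €0.27378.

€0.274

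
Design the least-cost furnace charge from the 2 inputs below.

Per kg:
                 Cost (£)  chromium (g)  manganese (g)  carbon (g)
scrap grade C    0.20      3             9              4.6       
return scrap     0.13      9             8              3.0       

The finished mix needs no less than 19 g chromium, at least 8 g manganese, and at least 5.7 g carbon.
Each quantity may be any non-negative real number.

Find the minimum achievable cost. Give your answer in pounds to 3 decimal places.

This is a linear program. Let x1 = kg of scrap grade C, x2 = kg of return scrap.
Minimise 0.2x1 + 0.13x2 s.t.:
  3x1 + 9x2 ≥ 19   (chromium)
  9x1 + 8x2 ≥ 8   (manganese)
  4.6x1 + 3x2 ≥ 5.7   (carbon)
  x1, x2 ≥ 0.
At the optimum only return scrap is positive (scrap grade C = 0). The chromium requirement is met with equality.
Solving gives x2 = 2.111.
Objective = 0.13·2.111 = 0.27443.

£0.274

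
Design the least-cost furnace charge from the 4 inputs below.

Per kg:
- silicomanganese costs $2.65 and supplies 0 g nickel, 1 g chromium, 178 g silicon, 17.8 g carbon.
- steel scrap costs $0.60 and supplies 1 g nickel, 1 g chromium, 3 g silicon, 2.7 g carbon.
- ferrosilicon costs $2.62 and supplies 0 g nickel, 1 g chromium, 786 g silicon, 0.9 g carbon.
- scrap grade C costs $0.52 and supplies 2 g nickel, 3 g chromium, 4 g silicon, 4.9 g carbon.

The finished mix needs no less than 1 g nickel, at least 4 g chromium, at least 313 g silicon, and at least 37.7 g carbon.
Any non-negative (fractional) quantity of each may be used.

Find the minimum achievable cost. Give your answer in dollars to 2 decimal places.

Let x1 = kg of silicomanganese, x2 = kg of steel scrap, x3 = kg of ferrosilicon, x4 = kg of scrap grade C.
Minimise 2.65x1 + 0.6x2 + 2.62x3 + 0.52x4 s.t.:
  1x2 + 2x4 ≥ 1   (nickel)
  1x1 + 1x2 + 1x3 + 3x4 ≥ 4   (chromium)
  178x1 + 3x2 + 786x3 + 4x4 ≥ 313   (silicon)
  17.8x1 + 2.7x2 + 0.9x3 + 4.9x4 ≥ 37.7   (carbon)
  x1, x2, x3, x4 ≥ 0.
The minimum-cost mix takes nothing from silicomanganese, steel scrap — only ferrosilicon, scrap grade C. Binding constraints: silicon and carbon.
Solving gives x3 = 0.3594, x4 = 7.628.
Objective = 2.62·0.3594 + 0.52·7.628 = 4.9082.

$4.91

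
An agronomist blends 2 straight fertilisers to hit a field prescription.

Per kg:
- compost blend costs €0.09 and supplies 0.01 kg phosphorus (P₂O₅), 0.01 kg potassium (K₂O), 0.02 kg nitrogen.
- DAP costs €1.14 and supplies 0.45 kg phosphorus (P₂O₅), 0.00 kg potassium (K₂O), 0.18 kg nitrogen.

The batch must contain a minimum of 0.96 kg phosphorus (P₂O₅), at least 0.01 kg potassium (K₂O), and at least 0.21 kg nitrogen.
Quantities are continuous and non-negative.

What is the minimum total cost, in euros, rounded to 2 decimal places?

€2.50

Let x1 = kg of compost blend, x2 = kg of DAP.
Minimize 0.09x1 + 1.14x2 s.t.:
  0.01x1 + 0.45x2 ≥ 0.96   (phosphorus (P₂O₅))
  0.01x1 ≥ 0.01   (potassium (K₂O))
  0.02x1 + 0.18x2 ≥ 0.21   (nitrogen)
  x1, x2 ≥ 0.
Both inputs are positive at the optimum. Binding constraints: phosphorus (P₂O₅) and potassium (K₂O).
Solving gives x1 = 1, x2 = 2.111.
Cost = 0.09·1 + 1.14·2.111 = 2.4965.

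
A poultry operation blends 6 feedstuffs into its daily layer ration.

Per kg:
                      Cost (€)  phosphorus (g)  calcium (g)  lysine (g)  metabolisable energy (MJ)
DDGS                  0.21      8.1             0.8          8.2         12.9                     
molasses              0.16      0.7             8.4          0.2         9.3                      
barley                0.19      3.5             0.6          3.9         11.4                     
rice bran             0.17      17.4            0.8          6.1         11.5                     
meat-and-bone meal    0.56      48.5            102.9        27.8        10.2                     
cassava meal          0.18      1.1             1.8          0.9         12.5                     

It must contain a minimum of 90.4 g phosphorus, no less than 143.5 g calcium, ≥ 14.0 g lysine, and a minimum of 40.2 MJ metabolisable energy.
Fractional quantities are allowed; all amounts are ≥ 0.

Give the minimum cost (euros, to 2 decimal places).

Let x1 = kg of DDGS, x2 = kg of molasses, x3 = kg of barley, x4 = kg of rice bran, x5 = kg of meat-and-bone meal, x6 = kg of cassava meal.
min 0.21x1 + 0.16x2 + 0.19x3 + 0.17x4 + 0.56x5 + 0.18x6 with:
  8.1x1 + 0.7x2 + 3.5x3 + 17.4x4 + 48.5x5 + 1.1x6 ≥ 90.4   (phosphorus)
  0.8x1 + 8.4x2 + 0.6x3 + 0.8x4 + 102.9x5 + 1.8x6 ≥ 143.5   (calcium)
  8.2x1 + 0.2x2 + 3.9x3 + 6.1x4 + 27.8x5 + 0.9x6 ≥ 14   (lysine)
  12.9x1 + 9.3x2 + 11.4x3 + 11.5x4 + 10.2x5 + 12.5x6 ≥ 40.2   (metabolisable energy)
  x1, x2, x3, x4, x5, x6 ≥ 0.
At the optimum only molasses, rice bran, meat-and-bone meal are positive (DDGS, barley, cassava meal = 0). There the phosphorus, calcium, metabolisable energy constraints are tight.
So molasses = 1.005 kg, rice bran = 1.53 kg, meat-and-bone meal = 1.301 kg.
Hence cost = 0.16·1.005 + 0.17·1.53 + 0.56·1.301 = €1.1495.

€1.15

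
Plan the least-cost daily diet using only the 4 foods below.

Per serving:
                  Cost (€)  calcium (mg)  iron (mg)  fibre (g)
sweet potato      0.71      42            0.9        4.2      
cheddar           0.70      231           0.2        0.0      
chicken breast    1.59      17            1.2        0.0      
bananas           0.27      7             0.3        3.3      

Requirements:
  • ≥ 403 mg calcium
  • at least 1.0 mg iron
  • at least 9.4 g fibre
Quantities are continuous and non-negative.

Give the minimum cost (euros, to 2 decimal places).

€1.93

This is a linear program. Let x1 = servings of sweet potato, x2 = servings of cheddar, x3 = servings of chicken breast, x4 = servings of bananas.
Minimise 0.71x1 + 0.7x2 + 1.59x3 + 0.27x4 subject to:
  42x1 + 231x2 + 17x3 + 7x4 ≥ 403   (calcium)
  0.9x1 + 0.2x2 + 1.2x3 + 0.3x4 ≥ 1   (iron)
  4.2x1 + 3.3x4 ≥ 9.4   (fibre)
  x1, x2, x3, x4 ≥ 0.
At the optimum only cheddar, bananas are positive (sweet potato, chicken breast = 0). The calcium and fibre requirements are met with equality.
So cheddar = 1.658 servings, bananas = 2.848 servings.
Objective = 0.7·1.658 + 0.27·2.848 = 1.9296.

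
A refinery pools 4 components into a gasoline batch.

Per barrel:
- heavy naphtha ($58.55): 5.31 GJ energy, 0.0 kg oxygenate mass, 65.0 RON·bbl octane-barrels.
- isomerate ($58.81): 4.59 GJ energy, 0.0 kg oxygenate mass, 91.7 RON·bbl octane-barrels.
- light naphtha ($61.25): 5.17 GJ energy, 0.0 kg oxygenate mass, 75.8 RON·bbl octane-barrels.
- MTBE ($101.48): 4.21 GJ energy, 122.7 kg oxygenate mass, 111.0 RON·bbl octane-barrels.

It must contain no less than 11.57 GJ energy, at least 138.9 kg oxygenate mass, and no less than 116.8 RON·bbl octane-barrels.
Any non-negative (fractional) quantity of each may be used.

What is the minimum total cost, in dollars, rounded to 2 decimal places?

Let x1 = barrels of heavy naphtha, x2 = barrels of isomerate, x3 = barrels of light naphtha, x4 = barrels of MTBE.
Minimize 58.55x1 + 58.81x2 + 61.25x3 + 101.48x4 with:
  5.31x1 + 4.59x2 + 5.17x3 + 4.21x4 ≥ 11.57   (energy)
  122.7x4 ≥ 138.9   (oxygenate mass)
  65x1 + 91.7x2 + 75.8x3 + 111x4 ≥ 116.8   (octane-barrels)
  x1, x2, x3, x4 ≥ 0.
At the optimum only heavy naphtha, MTBE are positive (isomerate, light naphtha = 0). There the energy and oxygenate mass constraints are tight.
Solving gives x1 = 1.2814, x4 = 1.132.
Cost = 58.55·1.2814 + 101.48·1.132 = 189.9013.

$189.90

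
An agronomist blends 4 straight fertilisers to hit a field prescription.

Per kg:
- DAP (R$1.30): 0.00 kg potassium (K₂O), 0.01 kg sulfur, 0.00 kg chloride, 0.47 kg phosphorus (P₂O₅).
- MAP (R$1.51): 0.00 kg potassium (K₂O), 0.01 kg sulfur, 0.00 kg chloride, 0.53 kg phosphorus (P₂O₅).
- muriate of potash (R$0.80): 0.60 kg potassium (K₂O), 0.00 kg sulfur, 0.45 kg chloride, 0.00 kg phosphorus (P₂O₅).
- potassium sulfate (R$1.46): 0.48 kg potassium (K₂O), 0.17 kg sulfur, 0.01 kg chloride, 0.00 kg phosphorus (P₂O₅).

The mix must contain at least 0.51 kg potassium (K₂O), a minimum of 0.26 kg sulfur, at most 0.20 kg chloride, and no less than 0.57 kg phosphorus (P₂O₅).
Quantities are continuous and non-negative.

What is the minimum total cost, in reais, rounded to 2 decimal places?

R$3.71

Set it up as a linear program. Let x1 = kg of DAP, x2 = kg of MAP, x3 = kg of muriate of potash, x4 = kg of potassium sulfate.
Minimise 1.3x1 + 1.51x2 + 0.8x3 + 1.46x4 s.t.:
  0.6x3 + 0.48x4 ≥ 0.51   (potassium (K₂O))
  0.01x1 + 0.01x2 + 0.17x4 ≥ 0.26   (sulfur)
  0.45x3 + 0.01x4 ≤ 0.2   (chloride)
  0.47x1 + 0.53x2 ≥ 0.57   (phosphorus (P₂O₅))
  x1, x2, x3, x4 ≥ 0.
The cheapest feasible vertex uses only DAP, potassium sulfate; MAP, muriate of potash are not used. The sulfur and phosphorus (P₂O₅) requirements are met with equality.
That vertex is x1 = 1.213, x4 = 1.458.
Cost = 1.3·1.213 + 1.46·1.458 = 3.7056.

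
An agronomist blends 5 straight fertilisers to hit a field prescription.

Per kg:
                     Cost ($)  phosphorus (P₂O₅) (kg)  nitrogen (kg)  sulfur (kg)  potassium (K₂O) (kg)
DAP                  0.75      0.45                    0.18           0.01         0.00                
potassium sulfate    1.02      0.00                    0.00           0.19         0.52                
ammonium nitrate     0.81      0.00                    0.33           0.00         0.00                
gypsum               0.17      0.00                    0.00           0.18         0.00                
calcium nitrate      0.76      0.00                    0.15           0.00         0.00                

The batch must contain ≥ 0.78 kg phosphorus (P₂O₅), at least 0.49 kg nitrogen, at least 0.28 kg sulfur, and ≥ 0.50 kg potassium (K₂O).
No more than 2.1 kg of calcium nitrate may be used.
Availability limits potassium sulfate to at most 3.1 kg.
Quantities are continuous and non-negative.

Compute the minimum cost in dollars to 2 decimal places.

Set it up as a linear program. Let x1 = kg of DAP, x2 = kg of potassium sulfate, x3 = kg of ammonium nitrate, x4 = kg of gypsum, x5 = kg of calcium nitrate.
Minimise 0.75x1 + 1.02x2 + 0.81x3 + 0.17x4 + 0.76x5 s.t.:
  0.45x1 ≥ 0.78   (phosphorus (P₂O₅))
  0.18x1 + 0.33x3 + 0.15x5 ≥ 0.49   (nitrogen)
  0.01x1 + 0.19x2 + 0.18x4 ≥ 0.28   (sulfur)
  0.52x2 ≥ 0.5   (potassium (K₂O))
  x5 ≤ 2.1
  x2 ≤ 3.1
  x1, x2, x3, x4, x5 ≥ 0.
The cheapest feasible vertex uses only DAP, potassium sulfate, ammonium nitrate, gypsum; calcium nitrate is not used. Binding constraints: phosphorus (P₂O₅), nitrogen, sulfur, potassium (K₂O).
Solving gives x1 = 1.733, x2 = 0.9615, x3 = 0.5394, x4 = 0.4443.
Total cost: 0.75·1.733 + 1.02·0.9615 + 0.81·0.5394 + 0.17·0.4443 = 2.7929.

$2.79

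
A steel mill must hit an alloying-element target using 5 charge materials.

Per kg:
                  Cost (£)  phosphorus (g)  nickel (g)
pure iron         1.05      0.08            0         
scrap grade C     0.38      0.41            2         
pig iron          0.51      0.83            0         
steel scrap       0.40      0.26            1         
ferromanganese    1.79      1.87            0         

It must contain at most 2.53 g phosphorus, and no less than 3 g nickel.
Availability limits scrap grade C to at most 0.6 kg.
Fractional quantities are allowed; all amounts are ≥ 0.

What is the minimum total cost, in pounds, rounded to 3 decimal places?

This is a linear program. Let x1 = kg of pure iron, x2 = kg of scrap grade C, x3 = kg of pig iron, x4 = kg of steel scrap, x5 = kg of ferromanganese.
min 1.05x1 + 0.38x2 + 0.51x3 + 0.4x4 + 1.79x5 with:
  0.08x1 + 0.41x2 + 0.83x3 + 0.26x4 + 1.87x5 ≤ 2.53   (phosphorus)
  2x2 + 1x4 ≥ 3   (nickel)
  x2 ≤ 0.6
  x1, x2, x3, x4, x5 ≥ 0.
The optimal basis is {scrap grade C, steel scrap}; pure iron, pig iron, ferromanganese drop out. The nickel and the scrap grade C cap requirements are met with equality.
Solving gives x2 = 0.6, x4 = 1.8.
Cost = 0.38·0.6 + 0.4·1.8 = 0.94800.

£0.948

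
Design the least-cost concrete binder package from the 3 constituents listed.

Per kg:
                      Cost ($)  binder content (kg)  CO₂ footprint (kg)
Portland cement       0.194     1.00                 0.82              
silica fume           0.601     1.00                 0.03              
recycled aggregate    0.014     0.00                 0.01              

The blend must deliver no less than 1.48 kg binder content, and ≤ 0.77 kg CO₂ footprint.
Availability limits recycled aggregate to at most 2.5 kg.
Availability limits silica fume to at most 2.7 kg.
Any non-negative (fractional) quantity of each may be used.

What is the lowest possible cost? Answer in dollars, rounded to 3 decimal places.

$0.516

Set it up as a linear program. Let x1 = kg of Portland cement, x2 = kg of silica fume, x3 = kg of recycled aggregate.
min 0.194x1 + 0.601x2 + 0.014x3 with:
  1x1 + 1x2 ≥ 1.48   (binder content)
  0.82x1 + 0.03x2 + 0.01x3 ≤ 0.77   (CO₂ footprint)
  x3 ≤ 2.5
  x2 ≤ 2.7
  x1, x2, x3 ≥ 0.
The cheapest feasible vertex uses only Portland cement, silica fume; recycled aggregate is not used. The binder content and CO₂ footprint requirements are met with equality.
So Portland cement = 0.9185 kg, silica fume = 0.5615 kg.
Objective = 0.194·0.9185 + 0.601·0.5615 = 0.51565.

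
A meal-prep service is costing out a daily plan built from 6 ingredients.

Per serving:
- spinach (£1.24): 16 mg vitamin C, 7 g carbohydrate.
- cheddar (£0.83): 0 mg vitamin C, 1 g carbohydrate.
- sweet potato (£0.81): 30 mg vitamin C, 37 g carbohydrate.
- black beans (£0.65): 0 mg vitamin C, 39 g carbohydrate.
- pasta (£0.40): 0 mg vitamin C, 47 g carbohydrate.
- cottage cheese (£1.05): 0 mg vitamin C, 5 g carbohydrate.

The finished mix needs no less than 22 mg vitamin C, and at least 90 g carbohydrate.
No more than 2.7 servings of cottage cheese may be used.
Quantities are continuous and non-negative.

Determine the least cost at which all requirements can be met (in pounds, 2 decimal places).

Let x1 = servings of spinach, x2 = servings of cheddar, x3 = servings of sweet potato, x4 = servings of black beans, x5 = servings of pasta, x6 = servings of cottage cheese.
Minimize 1.24x1 + 0.83x2 + 0.81x3 + 0.65x4 + 0.4x5 + 1.05x6 s.t.:
  16x1 + 30x3 ≥ 22   (vitamin C)
  7x1 + 1x2 + 37x3 + 39x4 + 47x5 + 5x6 ≥ 90   (carbohydrate)
  x6 ≤ 2.7
  x1, x2, x3, x4, x5, x6 ≥ 0.
The optimal basis is {sweet potato, pasta}; spinach, cheddar, black beans, cottage cheese drop out. Binding constraints: vitamin C and carbohydrate.
That vertex is x3 = 0.7333, x5 = 1.338.
Cost = 0.81·0.7333 + 0.4·1.338 = 1.1292.

£1.13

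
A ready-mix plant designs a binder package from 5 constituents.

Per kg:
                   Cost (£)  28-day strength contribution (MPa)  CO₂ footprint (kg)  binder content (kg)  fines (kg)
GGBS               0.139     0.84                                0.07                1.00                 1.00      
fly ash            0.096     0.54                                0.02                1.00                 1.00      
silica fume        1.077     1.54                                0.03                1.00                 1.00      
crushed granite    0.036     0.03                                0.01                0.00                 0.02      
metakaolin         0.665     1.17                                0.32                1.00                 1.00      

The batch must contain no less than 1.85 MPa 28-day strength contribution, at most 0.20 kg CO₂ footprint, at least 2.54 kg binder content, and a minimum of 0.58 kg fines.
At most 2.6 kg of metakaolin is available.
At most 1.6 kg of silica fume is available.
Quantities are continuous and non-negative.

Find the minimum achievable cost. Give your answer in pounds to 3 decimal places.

£0.312

Set it up as a linear program. Let x1 = kg of GGBS, x2 = kg of fly ash, x3 = kg of silica fume, x4 = kg of crushed granite, x5 = kg of metakaolin.
min 0.139x1 + 0.096x2 + 1.077x3 + 0.036x4 + 0.665x5 s.t.:
  0.84x1 + 0.54x2 + 1.54x3 + 0.03x4 + 1.17x5 ≥ 1.85   (28-day strength contribution)
  0.07x1 + 0.02x2 + 0.03x3 + 0.01x4 + 0.32x5 ≤ 0.2   (CO₂ footprint)
  1x1 + 1x2 + 1x3 + 1x5 ≥ 2.54   (binder content)
  1x1 + 1x2 + 1x3 + 0.02x4 + 1x5 ≥ 0.58   (fines)
  x5 ≤ 2.6
  x3 ≤ 1.6
  x1, x2, x3, x4, x5 ≥ 0.
The optimal basis is {GGBS, fly ash}; silica fume, crushed granite, metakaolin drop out. There the 28-day strength contribution and binder content constraints are tight.
Solving gives x1 = 1.595, x2 = 0.9453.
Objective = 0.139·1.595 + 0.096·0.9453 = 0.31245.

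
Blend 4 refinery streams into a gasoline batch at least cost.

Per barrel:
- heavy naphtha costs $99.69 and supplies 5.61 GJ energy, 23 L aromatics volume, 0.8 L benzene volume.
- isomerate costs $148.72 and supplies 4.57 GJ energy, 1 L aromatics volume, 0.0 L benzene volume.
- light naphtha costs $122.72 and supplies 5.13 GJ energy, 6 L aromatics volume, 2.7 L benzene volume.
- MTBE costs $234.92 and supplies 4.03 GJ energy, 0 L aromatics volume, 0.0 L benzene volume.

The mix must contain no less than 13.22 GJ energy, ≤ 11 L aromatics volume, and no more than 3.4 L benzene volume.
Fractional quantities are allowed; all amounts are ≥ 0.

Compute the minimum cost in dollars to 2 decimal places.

$367.78

This is a linear program. Let x1 = barrels of heavy naphtha, x2 = barrels of isomerate, x3 = barrels of light naphtha, x4 = barrels of MTBE.
Minimise 99.69x1 + 148.72x2 + 122.72x3 + 234.92x4 subject to:
  5.61x1 + 4.57x2 + 5.13x3 + 4.03x4 ≥ 13.22   (energy)
  23x1 + 1x2 + 6x3 ≤ 11   (aromatics volume)
  0.8x1 + 2.7x3 ≤ 3.4   (benzene volume)
  x1, x2, x3, x4 ≥ 0.
The optimal basis is {heavy naphtha, isomerate, light naphtha}; MTBE drops out. Binding constraints: energy, aromatics volume, benzene volume.
That vertex is x1 = 0.09668, x2 = 1.3927, x3 = 1.2306.
Hence cost = 99.69·0.09668 + 148.72·1.3927 + 122.72·1.2306 = $367.7796.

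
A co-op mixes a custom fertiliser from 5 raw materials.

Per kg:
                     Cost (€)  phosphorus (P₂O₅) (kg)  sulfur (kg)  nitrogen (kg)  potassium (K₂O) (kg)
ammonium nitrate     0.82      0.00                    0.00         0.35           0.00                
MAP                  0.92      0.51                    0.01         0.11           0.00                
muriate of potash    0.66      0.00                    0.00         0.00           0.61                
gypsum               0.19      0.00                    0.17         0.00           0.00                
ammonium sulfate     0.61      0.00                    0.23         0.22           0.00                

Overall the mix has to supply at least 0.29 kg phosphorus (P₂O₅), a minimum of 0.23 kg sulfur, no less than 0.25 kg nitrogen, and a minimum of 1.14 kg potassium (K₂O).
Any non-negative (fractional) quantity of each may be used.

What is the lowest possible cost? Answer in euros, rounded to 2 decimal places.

Let x1 = kg of ammonium nitrate, x2 = kg of MAP, x3 = kg of muriate of potash, x4 = kg of gypsum, x5 = kg of ammonium sulfate.
min 0.82x1 + 0.92x2 + 0.66x3 + 0.19x4 + 0.61x5 s.t.:
  0.51x2 ≥ 0.29   (phosphorus (P₂O₅))
  0.01x2 + 0.17x4 + 0.23x5 ≥ 0.23   (sulfur)
  0.35x1 + 0.11x2 + 0.22x5 ≥ 0.25   (nitrogen)
  0.61x3 ≥ 1.14   (potassium (K₂O))
  x1, x2, x3, x4, x5 ≥ 0.
At the optimum only MAP, muriate of potash, gypsum, ammonium sulfate are positive (ammonium nitrate = 0). Binding constraints: phosphorus (P₂O₅), sulfur, nitrogen, potassium (K₂O).
Optimal quantities: MAP = 0.5686 kg, muriate of potash = 1.869 kg, gypsum = 0.1667 kg, ammonium sulfate = 0.852 kg.
Cost = 0.92·0.5686 + 0.66·1.869 + 0.19·0.1667 + 0.61·0.852 = 2.3080.

€2.31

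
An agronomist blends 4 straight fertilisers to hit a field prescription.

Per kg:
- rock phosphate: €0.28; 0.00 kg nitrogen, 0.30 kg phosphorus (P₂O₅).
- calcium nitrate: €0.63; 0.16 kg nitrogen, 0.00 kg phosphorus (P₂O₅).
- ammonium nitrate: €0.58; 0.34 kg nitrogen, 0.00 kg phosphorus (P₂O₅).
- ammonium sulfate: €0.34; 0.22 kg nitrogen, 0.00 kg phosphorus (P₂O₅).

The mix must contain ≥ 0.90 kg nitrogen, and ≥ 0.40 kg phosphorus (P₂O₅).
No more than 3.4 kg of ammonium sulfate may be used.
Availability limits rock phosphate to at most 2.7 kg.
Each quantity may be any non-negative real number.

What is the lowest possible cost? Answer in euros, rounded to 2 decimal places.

Set it up as a linear program. Let x1 = kg of rock phosphate, x2 = kg of calcium nitrate, x3 = kg of ammonium nitrate, x4 = kg of ammonium sulfate.
Minimise 0.28x1 + 0.63x2 + 0.58x3 + 0.34x4 subject to:
  0.16x2 + 0.34x3 + 0.22x4 ≥ 0.9   (nitrogen)
  0.3x1 ≥ 0.4   (phosphorus (P₂O₅))
  x4 ≤ 3.4
  x1 ≤ 2.7
  x1, x2, x3, x4 ≥ 0.
At the optimum only rock phosphate, ammonium nitrate, ammonium sulfate are positive (calcium nitrate = 0). The nitrogen, phosphorus (P₂O₅), the ammonium sulfate cap requirements are met with equality.
That vertex is x1 = 1.333, x3 = 0.4471, x4 = 3.4.
Objective = 0.28·1.333 + 0.58·0.4471 + 0.34·3.4 = 1.7886.

€1.79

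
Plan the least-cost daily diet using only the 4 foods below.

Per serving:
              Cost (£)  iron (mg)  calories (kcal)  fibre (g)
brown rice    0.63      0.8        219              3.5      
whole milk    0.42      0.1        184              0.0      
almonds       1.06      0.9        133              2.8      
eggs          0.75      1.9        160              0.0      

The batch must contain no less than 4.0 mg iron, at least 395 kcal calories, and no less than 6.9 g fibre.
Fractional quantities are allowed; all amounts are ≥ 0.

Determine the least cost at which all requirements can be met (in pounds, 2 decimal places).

£2.20

Set it up as a linear program. Let x1 = servings of brown rice, x2 = servings of whole milk, x3 = servings of almonds, x4 = servings of eggs.
Minimize 0.63x1 + 0.42x2 + 1.06x3 + 0.75x4 with:
  0.8x1 + 0.1x2 + 0.9x3 + 1.9x4 ≥ 4   (iron)
  219x1 + 184x2 + 133x3 + 160x4 ≥ 395   (calories)
  3.5x1 + 2.8x3 ≥ 6.9   (fibre)
  x1, x2, x3, x4 ≥ 0.
The cheapest feasible vertex uses only brown rice, eggs; whole milk, almonds are not used. The iron and fibre requirements are met with equality.
Optimal quantities: brown rice = 1.971 servings, eggs = 1.275 servings.
Total cost: 0.63·1.971 + 0.75·1.275 = 2.1980.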